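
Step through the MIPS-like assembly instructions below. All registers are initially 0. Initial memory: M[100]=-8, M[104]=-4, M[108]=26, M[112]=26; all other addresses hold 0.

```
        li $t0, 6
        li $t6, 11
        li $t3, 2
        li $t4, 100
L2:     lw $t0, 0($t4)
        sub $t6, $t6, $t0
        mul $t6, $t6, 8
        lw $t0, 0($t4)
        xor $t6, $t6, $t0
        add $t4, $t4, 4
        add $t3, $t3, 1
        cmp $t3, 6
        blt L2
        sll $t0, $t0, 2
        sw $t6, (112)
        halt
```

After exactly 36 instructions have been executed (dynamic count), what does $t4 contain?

li $t0, 6 → $t0=6
li $t6, 11 → $t6=11
li $t3, 2 → $t3=2
li $t4, 100 → $t4=100
lw $t0, 0($t4) → $t0=M[100]=-8
sub $t6, $t6, $t0 → $t6=11-(-8)=19
mul $t6, $t6, 8 → $t6=19*8=152
lw $t0, 0($t4) → $t0=M[100]=-8
xor $t6, $t6, $t0 → $t6=152^(-8)=-160
add $t4, $t4, 4 → $t4=100+4=104
add $t3, $t3, 1 → $t3=2+1=3
cmp $t3, 6  (cmp 3,6)
blt L2: taken
lw $t0, 0($t4) → $t0=M[104]=-4
sub $t6, $t6, $t0 → $t6=(-160)-(-4)=-156
mul $t6, $t6, 8 → $t6=(-156)*8=-1248
lw $t0, 0($t4) → $t0=M[104]=-4
xor $t6, $t6, $t0 → $t6=(-1248)^(-4)=1244
add $t4, $t4, 4 → $t4=104+4=108
add $t3, $t3, 1 → $t3=3+1=4
cmp $t3, 6  (cmp 4,6)
blt L2: taken
lw $t0, 0($t4) → $t0=M[108]=26
sub $t6, $t6, $t0 → $t6=1244-26=1218
mul $t6, $t6, 8 → $t6=1218*8=9744
lw $t0, 0($t4) → $t0=M[108]=26
xor $t6, $t6, $t0 → $t6=9744^26=9738
add $t4, $t4, 4 → $t4=108+4=112
add $t3, $t3, 1 → $t3=4+1=5
cmp $t3, 6  (cmp 5,6)
blt L2: taken
lw $t0, 0($t4) → $t0=M[112]=26
sub $t6, $t6, $t0 → $t6=9738-26=9712
mul $t6, $t6, 8 → $t6=9712*8=77696
lw $t0, 0($t4) → $t0=M[112]=26
xor $t6, $t6, $t0 → $t6=77696^26=77722
After step 36: $t4 = 112.

112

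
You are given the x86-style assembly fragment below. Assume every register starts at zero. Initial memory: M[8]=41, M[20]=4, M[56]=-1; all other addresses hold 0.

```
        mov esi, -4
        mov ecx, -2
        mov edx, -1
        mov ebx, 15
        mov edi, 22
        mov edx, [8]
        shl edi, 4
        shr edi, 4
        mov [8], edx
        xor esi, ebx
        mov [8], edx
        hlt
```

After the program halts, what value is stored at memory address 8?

after mov esi, -4: esi=-4
after mov ecx, -2: ecx=-2
after mov edx, -1: edx=-1
after mov ebx, 15: ebx=15
after mov edi, 22: edi=22
after mov edx, [8]: edx=M[8]=41
after shl edi, 4: edi=22<<4=352
after shr edi, 4: edi=352>>4=22
mov [8], edx → M[8]=41
after xor esi, ebx: esi=(-4)^15=-13
mov [8], edx → M[8]=41
halt.

41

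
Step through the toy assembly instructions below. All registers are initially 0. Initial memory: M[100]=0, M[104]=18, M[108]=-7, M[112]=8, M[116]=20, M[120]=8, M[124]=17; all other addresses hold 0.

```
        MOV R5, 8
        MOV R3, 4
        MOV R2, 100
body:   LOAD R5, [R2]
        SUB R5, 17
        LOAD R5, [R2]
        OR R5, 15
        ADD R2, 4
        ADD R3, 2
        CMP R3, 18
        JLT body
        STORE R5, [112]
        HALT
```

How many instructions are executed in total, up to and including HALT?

MOV R5, 8 → R5=8
MOV R3, 4 → R3=4
MOV R2, 100 → R2=100
LOAD R5, [R2] → R5=M[100]=0
SUB R5, 17 → R5=0-17=-17
LOAD R5, [R2] → R5=M[100]=0
OR R5, 15 → R5=0|15=15
ADD R2, 4 → R2=100+4=104
ADD R3, 2 → R3=4+2=6
CMP R3, 18  (cmp 6,18)
JLT body: taken
LOAD R5, [R2] → R5=M[104]=18
SUB R5, 17 → R5=18-17=1
LOAD R5, [R2] → R5=M[104]=18
OR R5, 15 → R5=18|15=31
ADD R2, 4 → R2=104+4=108
ADD R3, 2 → R3=6+2=8
CMP R3, 18  (cmp 8,18)
JLT body: taken
LOAD R5, [R2] → R5=M[108]=-7
SUB R5, 17 → R5=(-7)-17=-24
LOAD R5, [R2] → R5=M[108]=-7
OR R5, 15 → R5=(-7)|15=-1
ADD R2, 4 → R2=108+4=112
ADD R3, 2 → R3=8+2=10
CMP R3, 18  (cmp 10,18)
JLT body: taken
LOAD R5, [R2] → R5=M[112]=8
SUB R5, 17 → R5=8-17=-9
LOAD R5, [R2] → R5=M[112]=8
OR R5, 15 → R5=8|15=15
ADD R2, 4 → R2=112+4=116
ADD R3, 2 → R3=10+2=12
CMP R3, 18  (cmp 12,18)
JLT body: taken
LOAD R5, [R2] → R5=M[116]=20
SUB R5, 17 → R5=20-17=3
LOAD R5, [R2] → R5=M[116]=20
OR R5, 15 → R5=20|15=31
ADD R2, 4 → R2=116+4=120
ADD R3, 2 → R3=12+2=14
CMP R3, 18  (cmp 14,18)
JLT body: taken
LOAD R5, [R2] → R5=M[120]=8
SUB R5, 17 → R5=8-17=-9
LOAD R5, [R2] → R5=M[120]=8
OR R5, 15 → R5=8|15=15
ADD R2, 4 → R2=120+4=124
ADD R3, 2 → R3=14+2=16
CMP R3, 18  (cmp 16,18)
JLT body: taken
LOAD R5, [R2] → R5=M[124]=17
SUB R5, 17 → R5=17-17=0
LOAD R5, [R2] → R5=M[124]=17
OR R5, 15 → R5=17|15=31
ADD R2, 4 → R2=124+4=128
ADD R3, 2 → R3=16+2=18
CMP R3, 18  (cmp 18,18)
JLT body: not taken
STORE R5, [112] → M[112]=31
halt.
Total executed instructions: 61.

61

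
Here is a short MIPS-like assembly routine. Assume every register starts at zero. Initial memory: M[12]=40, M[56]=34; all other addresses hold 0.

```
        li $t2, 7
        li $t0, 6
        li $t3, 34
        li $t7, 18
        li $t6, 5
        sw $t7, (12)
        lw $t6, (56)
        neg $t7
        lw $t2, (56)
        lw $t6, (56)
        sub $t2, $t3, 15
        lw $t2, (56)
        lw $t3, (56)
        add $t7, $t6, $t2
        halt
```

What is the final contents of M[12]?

after li $t2, 7: $t2=7
after li $t0, 6: $t0=6
after li $t3, 34: $t3=34
after li $t7, 18: $t7=18
after li $t6, 5: $t6=5
sw $t7, (12) → M[12]=18
after lw $t6, (56): $t6=M[56]=34
after neg $t7: $t7=-(18)=-18
after lw $t2, (56): $t2=M[56]=34
after lw $t6, (56): $t6=M[56]=34
after sub $t2, $t3, 15: $t2=34-15=19
after lw $t2, (56): $t2=M[56]=34
after lw $t3, (56): $t3=M[56]=34
after add $t7, $t6, $t2: $t7=34+34=68
halt.

18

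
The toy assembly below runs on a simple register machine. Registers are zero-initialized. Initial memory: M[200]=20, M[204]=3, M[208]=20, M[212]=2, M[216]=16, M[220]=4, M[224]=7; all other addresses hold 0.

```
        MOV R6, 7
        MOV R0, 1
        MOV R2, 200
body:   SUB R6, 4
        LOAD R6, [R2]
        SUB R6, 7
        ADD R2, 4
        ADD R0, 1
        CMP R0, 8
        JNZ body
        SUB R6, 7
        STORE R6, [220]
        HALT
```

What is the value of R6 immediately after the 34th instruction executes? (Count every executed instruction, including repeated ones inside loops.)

MOV R6, 7 → R6=7
MOV R0, 1 → R0=1
MOV R2, 200 → R2=200
SUB R6, 4 → R6=7-4=3
LOAD R6, [R2] → R6=M[200]=20
SUB R6, 7 → R6=20-7=13
ADD R2, 4 → R2=200+4=204
ADD R0, 1 → R0=1+1=2
CMP R0, 8  (cmp 2,8)
JNZ body: taken
SUB R6, 4 → R6=13-4=9
LOAD R6, [R2] → R6=M[204]=3
SUB R6, 7 → R6=3-7=-4
ADD R2, 4 → R2=204+4=208
ADD R0, 1 → R0=2+1=3
CMP R0, 8  (cmp 3,8)
JNZ body: taken
SUB R6, 4 → R6=(-4)-4=-8
LOAD R6, [R2] → R6=M[208]=20
SUB R6, 7 → R6=20-7=13
ADD R2, 4 → R2=208+4=212
ADD R0, 1 → R0=3+1=4
CMP R0, 8  (cmp 4,8)
JNZ body: taken
SUB R6, 4 → R6=13-4=9
LOAD R6, [R2] → R6=M[212]=2
SUB R6, 7 → R6=2-7=-5
ADD R2, 4 → R2=212+4=216
ADD R0, 1 → R0=4+1=5
CMP R0, 8  (cmp 5,8)
JNZ body: taken
SUB R6, 4 → R6=(-5)-4=-9
LOAD R6, [R2] → R6=M[216]=16
SUB R6, 7 → R6=16-7=9
After step 34: R6 = 9.

9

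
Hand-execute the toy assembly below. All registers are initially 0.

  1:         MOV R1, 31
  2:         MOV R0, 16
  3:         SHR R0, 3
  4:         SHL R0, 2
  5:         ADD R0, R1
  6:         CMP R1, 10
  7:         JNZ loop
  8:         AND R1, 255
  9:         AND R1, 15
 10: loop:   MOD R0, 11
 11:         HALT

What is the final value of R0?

6

MOV R1, 31 → R1=31
MOV R0, 16 → R0=16
SHR R0, 3 → R0=16>>3=2
SHL R0, 2 → R0=2<<2=8
ADD R0, R1 → R0=8+31=39
CMP R1, 10  (cmp 31,10)
JNZ loop: taken
MOD R0, 11 → R0=39%11=6
halt.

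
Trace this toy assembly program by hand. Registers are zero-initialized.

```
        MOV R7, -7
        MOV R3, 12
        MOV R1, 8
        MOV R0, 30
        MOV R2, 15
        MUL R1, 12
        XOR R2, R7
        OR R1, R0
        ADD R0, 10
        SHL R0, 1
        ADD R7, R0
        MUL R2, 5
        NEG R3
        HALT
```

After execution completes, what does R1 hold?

126

MOV R7, -7 → R7=-7
MOV R3, 12 → R3=12
MOV R1, 8 → R1=8
MOV R0, 30 → R0=30
MOV R2, 15 → R2=15
MUL R1, 12 → R1=8*12=96
XOR R2, R7 → R2=15^(-7)=-10
OR R1, R0 → R1=96|30=126
ADD R0, 10 → R0=30+10=40
SHL R0, 1 → R0=40<<1=80
ADD R7, R0 → R7=(-7)+80=73
MUL R2, 5 → R2=(-10)*5=-50
NEG R3 → R3=-(12)=-12
halt.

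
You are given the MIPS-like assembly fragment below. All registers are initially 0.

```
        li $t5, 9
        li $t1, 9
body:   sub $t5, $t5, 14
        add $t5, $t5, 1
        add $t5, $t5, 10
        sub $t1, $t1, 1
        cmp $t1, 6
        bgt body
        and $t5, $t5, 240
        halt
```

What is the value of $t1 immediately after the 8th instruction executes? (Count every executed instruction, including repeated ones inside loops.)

8

$t5=9
$t1=9
$t5=9-14=-5
$t5=(-5)+1=-4
$t5=(-4)+10=6
$t1=9-1=8
cmp $t1, 6  (cmp 8,6)
bgt body: taken
After step 8: $t1 = 8.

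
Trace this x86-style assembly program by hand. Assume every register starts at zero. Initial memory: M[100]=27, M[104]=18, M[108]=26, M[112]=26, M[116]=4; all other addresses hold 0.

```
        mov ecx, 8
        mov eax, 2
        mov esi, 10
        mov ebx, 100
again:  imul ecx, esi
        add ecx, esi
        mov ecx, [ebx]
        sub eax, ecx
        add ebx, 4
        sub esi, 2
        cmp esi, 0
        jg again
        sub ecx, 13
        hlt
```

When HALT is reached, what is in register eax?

-99

ecx=8
eax=2
esi=10
ebx=100
ecx=8*10=80
ecx=80+10=90
ecx=M[100]=27
eax=2-27=-25
ebx=100+4=104
esi=10-2=8
cmp esi, 0  (cmp 8,0)
jg again: taken
ecx=27*8=216
ecx=216+8=224
ecx=M[104]=18
eax=(-25)-18=-43
ebx=104+4=108
esi=8-2=6
cmp esi, 0  (cmp 6,0)
jg again: taken
ecx=18*6=108
ecx=108+6=114
ecx=M[108]=26
eax=(-43)-26=-69
ebx=108+4=112
esi=6-2=4
cmp esi, 0  (cmp 4,0)
jg again: taken
ecx=26*4=104
ecx=104+4=108
ecx=M[112]=26
eax=(-69)-26=-95
ebx=112+4=116
esi=4-2=2
cmp esi, 0  (cmp 2,0)
jg again: taken
ecx=26*2=52
ecx=52+2=54
ecx=M[116]=4
eax=(-95)-4=-99
ebx=116+4=120
esi=2-2=0
cmp esi, 0  (cmp 0,0)
jg again: not taken
ecx=4-13=-9
halt.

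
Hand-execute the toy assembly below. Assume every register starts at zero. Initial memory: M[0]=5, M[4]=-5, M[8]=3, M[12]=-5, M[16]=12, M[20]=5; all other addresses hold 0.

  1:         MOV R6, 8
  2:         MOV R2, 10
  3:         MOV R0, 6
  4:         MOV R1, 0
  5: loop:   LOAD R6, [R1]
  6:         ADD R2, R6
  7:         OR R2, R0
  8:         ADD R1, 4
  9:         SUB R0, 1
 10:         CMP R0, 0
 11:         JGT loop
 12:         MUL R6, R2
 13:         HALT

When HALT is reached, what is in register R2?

after MOV R6, 8: R6=8
after MOV R2, 10: R2=10
after MOV R0, 6: R0=6
after MOV R1, 0: R1=0
after LOAD R6, [R1]: R6=M[0]=5
after ADD R2, R6: R2=10+5=15
after OR R2, R0: R2=15|6=15
after ADD R1, 4: R1=0+4=4
after SUB R0, 1: R0=6-1=5
CMP R0, 0  (cmp 5,0)
JGT loop: taken
after LOAD R6, [R1]: R6=M[4]=-5
after ADD R2, R6: R2=15+(-5)=10
after OR R2, R0: R2=10|5=15
after ADD R1, 4: R1=4+4=8
after SUB R0, 1: R0=5-1=4
CMP R0, 0  (cmp 4,0)
JGT loop: taken
after LOAD R6, [R1]: R6=M[8]=3
after ADD R2, R6: R2=15+3=18
after OR R2, R0: R2=18|4=22
after ADD R1, 4: R1=8+4=12
after SUB R0, 1: R0=4-1=3
CMP R0, 0  (cmp 3,0)
JGT loop: taken
after LOAD R6, [R1]: R6=M[12]=-5
after ADD R2, R6: R2=22+(-5)=17
after OR R2, R0: R2=17|3=19
after ADD R1, 4: R1=12+4=16
after SUB R0, 1: R0=3-1=2
CMP R0, 0  (cmp 2,0)
JGT loop: taken
after LOAD R6, [R1]: R6=M[16]=12
after ADD R2, R6: R2=19+12=31
after OR R2, R0: R2=31|2=31
after ADD R1, 4: R1=16+4=20
after SUB R0, 1: R0=2-1=1
CMP R0, 0  (cmp 1,0)
JGT loop: taken
after LOAD R6, [R1]: R6=M[20]=5
after ADD R2, R6: R2=31+5=36
after OR R2, R0: R2=36|1=37
after ADD R1, 4: R1=20+4=24
after SUB R0, 1: R0=1-1=0
CMP R0, 0  (cmp 0,0)
JGT loop: not taken
after MUL R6, R2: R6=5*37=185
halt.

37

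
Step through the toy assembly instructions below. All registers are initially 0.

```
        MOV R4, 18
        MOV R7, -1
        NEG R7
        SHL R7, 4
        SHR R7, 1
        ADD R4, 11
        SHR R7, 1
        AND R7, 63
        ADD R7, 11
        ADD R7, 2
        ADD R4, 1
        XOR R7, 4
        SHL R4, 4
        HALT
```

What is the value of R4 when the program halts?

480

R4=18
R7=-1
R7=-(-1)=1
R7=1<<4=16
R7=16>>1=8
R4=18+11=29
R7=8>>1=4
R7=4&63=4
R7=4+11=15
R7=15+2=17
R4=29+1=30
R7=17^4=21
R4=30<<4=480
halt.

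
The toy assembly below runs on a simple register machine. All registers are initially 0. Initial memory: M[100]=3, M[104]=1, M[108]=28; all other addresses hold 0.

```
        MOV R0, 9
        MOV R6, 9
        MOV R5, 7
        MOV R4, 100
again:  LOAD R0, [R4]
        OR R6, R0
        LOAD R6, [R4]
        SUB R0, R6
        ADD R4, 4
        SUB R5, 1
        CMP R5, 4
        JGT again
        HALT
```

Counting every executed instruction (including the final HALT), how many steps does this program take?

29

R0=9
R6=9
R5=7
R4=100
R0=M[100]=3
R6=9|3=11
R6=M[100]=3
R0=3-3=0
R4=100+4=104
R5=7-1=6
CMP R5, 4  (cmp 6,4)
JGT again: taken
R0=M[104]=1
R6=3|1=3
R6=M[104]=1
R0=1-1=0
R4=104+4=108
R5=6-1=5
CMP R5, 4  (cmp 5,4)
JGT again: taken
R0=M[108]=28
R6=1|28=29
R6=M[108]=28
R0=28-28=0
R4=108+4=112
R5=5-1=4
CMP R5, 4  (cmp 4,4)
JGT again: not taken
halt.
Total executed instructions: 29.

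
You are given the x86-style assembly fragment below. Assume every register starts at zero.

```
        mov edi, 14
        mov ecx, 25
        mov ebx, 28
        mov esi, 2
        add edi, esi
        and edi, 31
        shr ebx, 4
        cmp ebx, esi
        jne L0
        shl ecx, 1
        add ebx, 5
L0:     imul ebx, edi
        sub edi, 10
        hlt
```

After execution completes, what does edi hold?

6

edi=14
ecx=25
ebx=28
esi=2
edi=14+2=16
edi=16&31=16
ebx=28>>4=1
cmp ebx, esi  (cmp 1,2)
jne L0: taken
ebx=1*16=16
edi=16-10=6
halt.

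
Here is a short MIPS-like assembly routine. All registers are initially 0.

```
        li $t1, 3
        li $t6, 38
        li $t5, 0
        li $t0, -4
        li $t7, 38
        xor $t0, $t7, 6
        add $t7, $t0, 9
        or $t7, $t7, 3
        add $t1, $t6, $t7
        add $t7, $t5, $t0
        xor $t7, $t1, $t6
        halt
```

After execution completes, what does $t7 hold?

$t1=3
$t6=38
$t5=0
$t0=-4
$t7=38
$t0=38^6=32
$t7=32+9=41
$t7=41|3=43
$t1=38+43=81
$t7=0+32=32
$t7=81^38=119
halt.

119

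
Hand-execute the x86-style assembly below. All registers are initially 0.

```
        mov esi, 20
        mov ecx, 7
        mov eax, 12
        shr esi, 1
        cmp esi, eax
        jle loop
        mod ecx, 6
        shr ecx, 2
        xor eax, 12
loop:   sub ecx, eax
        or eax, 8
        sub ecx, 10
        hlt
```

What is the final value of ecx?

-15

mov esi, 20 → esi=20
mov ecx, 7 → ecx=7
mov eax, 12 → eax=12
shr esi, 1 → esi=20>>1=10
cmp esi, eax  (cmp 10,12)
jle loop: taken
sub ecx, eax → ecx=7-12=-5
or eax, 8 → eax=12|8=12
sub ecx, 10 → ecx=(-5)-10=-15
halt.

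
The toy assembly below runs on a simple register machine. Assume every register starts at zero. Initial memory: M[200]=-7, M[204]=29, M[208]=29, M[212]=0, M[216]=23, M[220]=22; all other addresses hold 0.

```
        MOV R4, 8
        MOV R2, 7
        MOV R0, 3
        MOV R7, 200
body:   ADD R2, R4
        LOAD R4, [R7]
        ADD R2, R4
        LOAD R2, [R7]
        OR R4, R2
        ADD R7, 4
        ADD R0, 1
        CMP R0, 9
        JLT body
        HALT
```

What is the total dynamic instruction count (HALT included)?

R4=8
R2=7
R0=3
R7=200
R2=7+8=15
R4=M[200]=-7
R2=15+(-7)=8
R2=M[200]=-7
R4=(-7)|(-7)=-7
R7=200+4=204
R0=3+1=4
CMP R0, 9  (cmp 4,9)
JLT body: taken
R2=(-7)+(-7)=-14
R4=M[204]=29
R2=(-14)+29=15
R2=M[204]=29
R4=29|29=29
R7=204+4=208
R0=4+1=5
CMP R0, 9  (cmp 5,9)
JLT body: taken
R2=29+29=58
R4=M[208]=29
R2=58+29=87
R2=M[208]=29
R4=29|29=29
R7=208+4=212
R0=5+1=6
CMP R0, 9  (cmp 6,9)
JLT body: taken
R2=29+29=58
R4=M[212]=0
R2=58+0=58
R2=M[212]=0
R4=0|0=0
R7=212+4=216
R0=6+1=7
CMP R0, 9  (cmp 7,9)
JLT body: taken
R2=0+0=0
R4=M[216]=23
R2=0+23=23
R2=M[216]=23
R4=23|23=23
R7=216+4=220
R0=7+1=8
CMP R0, 9  (cmp 8,9)
JLT body: taken
R2=23+23=46
R4=M[220]=22
R2=46+22=68
R2=M[220]=22
R4=22|22=22
R7=220+4=224
R0=8+1=9
CMP R0, 9  (cmp 9,9)
JLT body: not taken
halt.
Total executed instructions: 59.

59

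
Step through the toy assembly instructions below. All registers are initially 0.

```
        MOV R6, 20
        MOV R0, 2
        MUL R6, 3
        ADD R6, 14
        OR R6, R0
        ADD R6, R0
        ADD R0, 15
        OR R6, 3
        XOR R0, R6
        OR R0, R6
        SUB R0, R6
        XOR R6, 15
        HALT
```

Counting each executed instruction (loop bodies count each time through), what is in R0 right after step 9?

94

after MOV R6, 20: R6=20
after MOV R0, 2: R0=2
after MUL R6, 3: R6=20*3=60
after ADD R6, 14: R6=60+14=74
after OR R6, R0: R6=74|2=74
after ADD R6, R0: R6=74+2=76
after ADD R0, 15: R0=2+15=17
after OR R6, 3: R6=76|3=79
after XOR R0, R6: R0=17^79=94
After step 9: R0 = 94.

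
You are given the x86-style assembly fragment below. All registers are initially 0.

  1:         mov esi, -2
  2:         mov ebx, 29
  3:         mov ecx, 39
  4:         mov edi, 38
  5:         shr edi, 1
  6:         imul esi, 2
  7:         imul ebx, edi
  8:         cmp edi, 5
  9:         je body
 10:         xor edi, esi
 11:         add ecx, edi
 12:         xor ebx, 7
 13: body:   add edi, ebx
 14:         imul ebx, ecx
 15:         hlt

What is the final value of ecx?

esi=-2
ebx=29
ecx=39
edi=38
edi=38>>1=19
esi=(-2)*2=-4
ebx=29*19=551
cmp edi, 5  (cmp 19,5)
je body: not taken
edi=19^(-4)=-17
ecx=39+(-17)=22
ebx=551^7=544
edi=(-17)+544=527
ebx=544*22=11968
halt.

22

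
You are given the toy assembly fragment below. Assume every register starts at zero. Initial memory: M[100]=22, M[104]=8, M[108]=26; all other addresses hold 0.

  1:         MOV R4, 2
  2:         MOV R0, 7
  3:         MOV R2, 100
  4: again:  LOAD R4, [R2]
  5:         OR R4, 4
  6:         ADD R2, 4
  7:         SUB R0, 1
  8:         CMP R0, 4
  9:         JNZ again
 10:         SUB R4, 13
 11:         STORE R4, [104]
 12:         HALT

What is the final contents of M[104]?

17

after MOV R4, 2: R4=2
after MOV R0, 7: R0=7
after MOV R2, 100: R2=100
after LOAD R4, [R2]: R4=M[100]=22
after OR R4, 4: R4=22|4=22
after ADD R2, 4: R2=100+4=104
after SUB R0, 1: R0=7-1=6
CMP R0, 4  (cmp 6,4)
JNZ again: taken
after LOAD R4, [R2]: R4=M[104]=8
after OR R4, 4: R4=8|4=12
after ADD R2, 4: R2=104+4=108
after SUB R0, 1: R0=6-1=5
CMP R0, 4  (cmp 5,4)
JNZ again: taken
after LOAD R4, [R2]: R4=M[108]=26
after OR R4, 4: R4=26|4=30
after ADD R2, 4: R2=108+4=112
after SUB R0, 1: R0=5-1=4
CMP R0, 4  (cmp 4,4)
JNZ again: not taken
after SUB R4, 13: R4=30-13=17
STORE R4, [104] → M[104]=17
halt.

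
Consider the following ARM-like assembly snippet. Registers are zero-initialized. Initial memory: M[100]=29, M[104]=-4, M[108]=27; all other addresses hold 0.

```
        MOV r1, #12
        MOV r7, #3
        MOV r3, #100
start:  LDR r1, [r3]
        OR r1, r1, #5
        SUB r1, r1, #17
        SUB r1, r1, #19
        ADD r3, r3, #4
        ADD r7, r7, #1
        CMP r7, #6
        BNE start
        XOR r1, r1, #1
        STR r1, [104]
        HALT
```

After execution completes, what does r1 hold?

-6

r1=12
r7=3
r3=100
r1=M[100]=29
r1=29|5=29
r1=29-17=12
r1=12-19=-7
r3=100+4=104
r7=3+1=4
CMP r7, #6  (cmp 4,6)
BNE start: taken
r1=M[104]=-4
r1=(-4)|5=-3
r1=(-3)-17=-20
r1=(-20)-19=-39
r3=104+4=108
r7=4+1=5
CMP r7, #6  (cmp 5,6)
BNE start: taken
r1=M[108]=27
r1=27|5=31
r1=31-17=14
r1=14-19=-5
r3=108+4=112
r7=5+1=6
CMP r7, #6  (cmp 6,6)
BNE start: not taken
r1=(-5)^1=-6
STR r1, [104] → M[104]=-6
halt.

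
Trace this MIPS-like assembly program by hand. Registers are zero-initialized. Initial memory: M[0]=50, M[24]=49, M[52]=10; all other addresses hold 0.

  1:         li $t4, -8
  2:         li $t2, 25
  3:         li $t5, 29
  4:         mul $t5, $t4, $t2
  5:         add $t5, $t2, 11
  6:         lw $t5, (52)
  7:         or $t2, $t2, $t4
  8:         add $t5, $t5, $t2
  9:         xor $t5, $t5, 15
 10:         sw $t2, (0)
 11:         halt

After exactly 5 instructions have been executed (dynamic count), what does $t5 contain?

li $t4, -8 → $t4=-8
li $t2, 25 → $t2=25
li $t5, 29 → $t5=29
mul $t5, $t4, $t2 → $t5=(-8)*25=-200
add $t5, $t2, 11 → $t5=25+11=36
After step 5: $t5 = 36.

36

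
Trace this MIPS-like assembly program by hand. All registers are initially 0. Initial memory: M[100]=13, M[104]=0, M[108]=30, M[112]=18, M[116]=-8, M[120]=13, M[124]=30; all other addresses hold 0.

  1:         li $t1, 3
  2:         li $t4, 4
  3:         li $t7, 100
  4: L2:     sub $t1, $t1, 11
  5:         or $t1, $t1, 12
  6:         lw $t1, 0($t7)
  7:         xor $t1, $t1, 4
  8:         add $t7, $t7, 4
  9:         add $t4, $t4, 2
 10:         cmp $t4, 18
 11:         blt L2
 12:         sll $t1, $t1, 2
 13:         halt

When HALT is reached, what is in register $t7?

$t1=3
$t4=4
$t7=100
$t1=3-11=-8
$t1=(-8)|12=-4
$t1=M[100]=13
$t1=13^4=9
$t7=100+4=104
$t4=4+2=6
cmp $t4, 18  (cmp 6,18)
blt L2: taken
$t1=9-11=-2
$t1=(-2)|12=-2
$t1=M[104]=0
$t1=0^4=4
$t7=104+4=108
$t4=6+2=8
cmp $t4, 18  (cmp 8,18)
blt L2: taken
$t1=4-11=-7
$t1=(-7)|12=-3
$t1=M[108]=30
$t1=30^4=26
$t7=108+4=112
$t4=8+2=10
cmp $t4, 18  (cmp 10,18)
blt L2: taken
$t1=26-11=15
$t1=15|12=15
$t1=M[112]=18
$t1=18^4=22
$t7=112+4=116
$t4=10+2=12
cmp $t4, 18  (cmp 12,18)
blt L2: taken
$t1=22-11=11
$t1=11|12=15
$t1=M[116]=-8
$t1=(-8)^4=-4
$t7=116+4=120
$t4=12+2=14
cmp $t4, 18  (cmp 14,18)
blt L2: taken
$t1=(-4)-11=-15
$t1=(-15)|12=-3
$t1=M[120]=13
$t1=13^4=9
$t7=120+4=124
$t4=14+2=16
cmp $t4, 18  (cmp 16,18)
blt L2: taken
$t1=9-11=-2
$t1=(-2)|12=-2
$t1=M[124]=30
$t1=30^4=26
$t7=124+4=128
$t4=16+2=18
cmp $t4, 18  (cmp 18,18)
blt L2: not taken
$t1=26<<2=104
halt.

128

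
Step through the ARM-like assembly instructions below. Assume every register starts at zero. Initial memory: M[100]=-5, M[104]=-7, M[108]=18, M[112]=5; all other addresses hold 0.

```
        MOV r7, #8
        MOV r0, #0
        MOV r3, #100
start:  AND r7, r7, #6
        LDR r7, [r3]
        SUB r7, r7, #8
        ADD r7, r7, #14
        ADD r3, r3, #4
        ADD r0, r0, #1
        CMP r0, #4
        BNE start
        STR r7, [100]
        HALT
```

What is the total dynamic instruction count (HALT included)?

after MOV r7, #8: r7=8
after MOV r0, #0: r0=0
after MOV r3, #100: r3=100
after AND r7, r7, #6: r7=8&6=0
after LDR r7, [r3]: r7=M[100]=-5
after SUB r7, r7, #8: r7=(-5)-8=-13
after ADD r7, r7, #14: r7=(-13)+14=1
after ADD r3, r3, #4: r3=100+4=104
after ADD r0, r0, #1: r0=0+1=1
CMP r0, #4  (cmp 1,4)
BNE start: taken
after AND r7, r7, #6: r7=1&6=0
after LDR r7, [r3]: r7=M[104]=-7
after SUB r7, r7, #8: r7=(-7)-8=-15
after ADD r7, r7, #14: r7=(-15)+14=-1
after ADD r3, r3, #4: r3=104+4=108
after ADD r0, r0, #1: r0=1+1=2
CMP r0, #4  (cmp 2,4)
BNE start: taken
after AND r7, r7, #6: r7=(-1)&6=6
after LDR r7, [r3]: r7=M[108]=18
after SUB r7, r7, #8: r7=18-8=10
after ADD r7, r7, #14: r7=10+14=24
after ADD r3, r3, #4: r3=108+4=112
after ADD r0, r0, #1: r0=2+1=3
CMP r0, #4  (cmp 3,4)
BNE start: taken
after AND r7, r7, #6: r7=24&6=0
after LDR r7, [r3]: r7=M[112]=5
after SUB r7, r7, #8: r7=5-8=-3
after ADD r7, r7, #14: r7=(-3)+14=11
after ADD r3, r3, #4: r3=112+4=116
after ADD r0, r0, #1: r0=3+1=4
CMP r0, #4  (cmp 4,4)
BNE start: not taken
STR r7, [100] → M[100]=11
halt.
Total executed instructions: 37.

37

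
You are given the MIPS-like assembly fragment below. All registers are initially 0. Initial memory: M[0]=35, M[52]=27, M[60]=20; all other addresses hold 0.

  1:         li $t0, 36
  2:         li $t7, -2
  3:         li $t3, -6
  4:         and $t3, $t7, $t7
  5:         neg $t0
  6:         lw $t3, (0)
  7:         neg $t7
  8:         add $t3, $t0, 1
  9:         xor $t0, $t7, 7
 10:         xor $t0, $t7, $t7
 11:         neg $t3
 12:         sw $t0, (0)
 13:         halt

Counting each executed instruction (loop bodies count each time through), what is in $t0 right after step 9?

5

li $t0, 36 → $t0=36
li $t7, -2 → $t7=-2
li $t3, -6 → $t3=-6
and $t3, $t7, $t7 → $t3=(-2)&(-2)=-2
neg $t0 → $t0=-(36)=-36
lw $t3, (0) → $t3=M[0]=35
neg $t7 → $t7=-(-2)=2
add $t3, $t0, 1 → $t3=(-36)+1=-35
xor $t0, $t7, 7 → $t0=2^7=5
After step 9: $t0 = 5.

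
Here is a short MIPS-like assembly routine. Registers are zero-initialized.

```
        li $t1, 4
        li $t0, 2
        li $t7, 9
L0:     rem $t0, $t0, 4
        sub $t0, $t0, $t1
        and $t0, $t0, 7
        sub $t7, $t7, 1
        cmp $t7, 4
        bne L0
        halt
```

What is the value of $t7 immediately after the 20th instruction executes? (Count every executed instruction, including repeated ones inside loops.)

$t1=4
$t0=2
$t7=9
$t0=2%4=2
$t0=2-4=-2
$t0=(-2)&7=6
$t7=9-1=8
cmp $t7, 4  (cmp 8,4)
bne L0: taken
$t0=6%4=2
$t0=2-4=-2
$t0=(-2)&7=6
$t7=8-1=7
cmp $t7, 4  (cmp 7,4)
bne L0: taken
$t0=6%4=2
$t0=2-4=-2
$t0=(-2)&7=6
$t7=7-1=6
cmp $t7, 4  (cmp 6,4)
After step 20: $t7 = 6.

6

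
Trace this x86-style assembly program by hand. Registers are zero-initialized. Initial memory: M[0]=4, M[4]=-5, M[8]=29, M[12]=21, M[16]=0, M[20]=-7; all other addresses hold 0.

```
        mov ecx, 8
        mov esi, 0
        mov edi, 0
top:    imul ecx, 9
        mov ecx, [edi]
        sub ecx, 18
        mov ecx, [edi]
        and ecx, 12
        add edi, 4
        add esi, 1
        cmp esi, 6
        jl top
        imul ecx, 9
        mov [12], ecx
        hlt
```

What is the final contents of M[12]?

after mov ecx, 8: ecx=8
after mov esi, 0: esi=0
after mov edi, 0: edi=0
after imul ecx, 9: ecx=8*9=72
after mov ecx, [edi]: ecx=M[0]=4
after sub ecx, 18: ecx=4-18=-14
after mov ecx, [edi]: ecx=M[0]=4
after and ecx, 12: ecx=4&12=4
after add edi, 4: edi=0+4=4
after add esi, 1: esi=0+1=1
cmp esi, 6  (cmp 1,6)
jl top: taken
after imul ecx, 9: ecx=4*9=36
after mov ecx, [edi]: ecx=M[4]=-5
after sub ecx, 18: ecx=(-5)-18=-23
after mov ecx, [edi]: ecx=M[4]=-5
after and ecx, 12: ecx=(-5)&12=8
after add edi, 4: edi=4+4=8
after add esi, 1: esi=1+1=2
cmp esi, 6  (cmp 2,6)
jl top: taken
after imul ecx, 9: ecx=8*9=72
after mov ecx, [edi]: ecx=M[8]=29
after sub ecx, 18: ecx=29-18=11
after mov ecx, [edi]: ecx=M[8]=29
after and ecx, 12: ecx=29&12=12
after add edi, 4: edi=8+4=12
after add esi, 1: esi=2+1=3
cmp esi, 6  (cmp 3,6)
jl top: taken
after imul ecx, 9: ecx=12*9=108
after mov ecx, [edi]: ecx=M[12]=21
after sub ecx, 18: ecx=21-18=3
after mov ecx, [edi]: ecx=M[12]=21
after and ecx, 12: ecx=21&12=4
after add edi, 4: edi=12+4=16
after add esi, 1: esi=3+1=4
cmp esi, 6  (cmp 4,6)
jl top: taken
after imul ecx, 9: ecx=4*9=36
after mov ecx, [edi]: ecx=M[16]=0
after sub ecx, 18: ecx=0-18=-18
after mov ecx, [edi]: ecx=M[16]=0
after and ecx, 12: ecx=0&12=0
after add edi, 4: edi=16+4=20
after add esi, 1: esi=4+1=5
cmp esi, 6  (cmp 5,6)
jl top: taken
after imul ecx, 9: ecx=0*9=0
after mov ecx, [edi]: ecx=M[20]=-7
after sub ecx, 18: ecx=(-7)-18=-25
after mov ecx, [edi]: ecx=M[20]=-7
after and ecx, 12: ecx=(-7)&12=8
after add edi, 4: edi=20+4=24
after add esi, 1: esi=5+1=6
cmp esi, 6  (cmp 6,6)
jl top: not taken
after imul ecx, 9: ecx=8*9=72
mov [12], ecx → M[12]=72
halt.

72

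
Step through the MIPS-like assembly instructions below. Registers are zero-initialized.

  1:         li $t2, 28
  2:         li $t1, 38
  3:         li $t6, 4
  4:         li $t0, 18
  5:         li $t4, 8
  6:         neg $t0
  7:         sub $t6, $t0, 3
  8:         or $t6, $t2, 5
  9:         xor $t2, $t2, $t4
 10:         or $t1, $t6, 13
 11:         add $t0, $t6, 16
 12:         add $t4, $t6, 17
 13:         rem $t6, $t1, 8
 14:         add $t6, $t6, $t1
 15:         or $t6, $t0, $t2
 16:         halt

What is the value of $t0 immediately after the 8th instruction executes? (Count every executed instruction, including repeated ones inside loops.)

li $t2, 28 → $t2=28
li $t1, 38 → $t1=38
li $t6, 4 → $t6=4
li $t0, 18 → $t0=18
li $t4, 8 → $t4=8
neg $t0 → $t0=-(18)=-18
sub $t6, $t0, 3 → $t6=(-18)-3=-21
or $t6, $t2, 5 → $t6=28|5=29
After step 8: $t0 = -18.

-18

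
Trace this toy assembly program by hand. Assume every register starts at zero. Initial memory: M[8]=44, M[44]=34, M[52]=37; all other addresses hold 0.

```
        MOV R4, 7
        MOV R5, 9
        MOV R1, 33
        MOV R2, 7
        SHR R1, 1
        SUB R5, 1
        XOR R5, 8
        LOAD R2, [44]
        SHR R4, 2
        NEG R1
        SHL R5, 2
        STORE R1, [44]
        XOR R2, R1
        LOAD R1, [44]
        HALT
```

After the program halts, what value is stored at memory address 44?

after MOV R4, 7: R4=7
after MOV R5, 9: R5=9
after MOV R1, 33: R1=33
after MOV R2, 7: R2=7
after SHR R1, 1: R1=33>>1=16
after SUB R5, 1: R5=9-1=8
after XOR R5, 8: R5=8^8=0
after LOAD R2, [44]: R2=M[44]=34
after SHR R4, 2: R4=7>>2=1
after NEG R1: R1=-(16)=-16
after SHL R5, 2: R5=0<<2=0
STORE R1, [44] → M[44]=-16
after XOR R2, R1: R2=34^(-16)=-46
after LOAD R1, [44]: R1=M[44]=-16
halt.

-16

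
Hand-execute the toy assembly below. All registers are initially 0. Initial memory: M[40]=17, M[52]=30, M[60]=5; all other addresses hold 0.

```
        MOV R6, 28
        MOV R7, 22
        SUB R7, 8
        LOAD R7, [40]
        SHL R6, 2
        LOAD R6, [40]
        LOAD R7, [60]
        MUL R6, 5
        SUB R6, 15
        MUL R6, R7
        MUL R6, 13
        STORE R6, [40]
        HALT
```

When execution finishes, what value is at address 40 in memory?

4550

R6=28
R7=22
R7=22-8=14
R7=M[40]=17
R6=28<<2=112
R6=M[40]=17
R7=M[60]=5
R6=17*5=85
R6=85-15=70
R6=70*5=350
R6=350*13=4550
STORE R6, [40] → M[40]=4550
halt.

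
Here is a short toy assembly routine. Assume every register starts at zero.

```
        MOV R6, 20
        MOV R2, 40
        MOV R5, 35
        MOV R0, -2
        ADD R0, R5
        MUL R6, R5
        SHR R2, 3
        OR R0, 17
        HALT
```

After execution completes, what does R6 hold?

700

MOV R6, 20 → R6=20
MOV R2, 40 → R2=40
MOV R5, 35 → R5=35
MOV R0, -2 → R0=-2
ADD R0, R5 → R0=(-2)+35=33
MUL R6, R5 → R6=20*35=700
SHR R2, 3 → R2=40>>3=5
OR R0, 17 → R0=33|17=49
halt.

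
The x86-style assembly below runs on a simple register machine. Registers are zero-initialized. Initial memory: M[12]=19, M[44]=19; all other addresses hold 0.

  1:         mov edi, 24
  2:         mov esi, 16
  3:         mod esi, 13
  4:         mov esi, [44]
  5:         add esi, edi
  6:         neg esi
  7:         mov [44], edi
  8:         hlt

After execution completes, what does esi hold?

mov edi, 24 → edi=24
mov esi, 16 → esi=16
mod esi, 13 → esi=16%13=3
mov esi, [44] → esi=M[44]=19
add esi, edi → esi=19+24=43
neg esi → esi=-(43)=-43
mov [44], edi → M[44]=24
halt.

-43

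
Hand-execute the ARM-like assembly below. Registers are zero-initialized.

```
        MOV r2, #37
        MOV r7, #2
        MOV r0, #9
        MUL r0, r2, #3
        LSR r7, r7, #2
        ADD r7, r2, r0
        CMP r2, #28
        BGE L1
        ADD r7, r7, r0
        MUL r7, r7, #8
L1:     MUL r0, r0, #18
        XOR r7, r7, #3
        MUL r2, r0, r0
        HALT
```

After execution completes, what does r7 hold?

MOV r2, #37 → r2=37
MOV r7, #2 → r7=2
MOV r0, #9 → r0=9
MUL r0, r2, #3 → r0=37*3=111
LSR r7, r7, #2 → r7=2>>2=0
ADD r7, r2, r0 → r7=37+111=148
CMP r2, #28  (cmp 37,28)
BGE L1: taken
MUL r0, r0, #18 → r0=111*18=1998
XOR r7, r7, #3 → r7=148^3=151
MUL r2, r0, r0 → r2=1998*1998=3992004
halt.

151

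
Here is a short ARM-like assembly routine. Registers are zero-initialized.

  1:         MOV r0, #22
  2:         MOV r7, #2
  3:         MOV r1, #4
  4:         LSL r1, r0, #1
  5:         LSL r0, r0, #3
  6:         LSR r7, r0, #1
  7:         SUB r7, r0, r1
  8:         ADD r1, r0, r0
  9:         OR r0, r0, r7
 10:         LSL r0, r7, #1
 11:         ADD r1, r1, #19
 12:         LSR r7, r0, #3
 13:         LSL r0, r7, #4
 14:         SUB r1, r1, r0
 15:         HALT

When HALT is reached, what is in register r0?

528

MOV r0, #22 → r0=22
MOV r7, #2 → r7=2
MOV r1, #4 → r1=4
LSL r1, r0, #1 → r1=22<<1=44
LSL r0, r0, #3 → r0=22<<3=176
LSR r7, r0, #1 → r7=176>>1=88
SUB r7, r0, r1 → r7=176-44=132
ADD r1, r0, r0 → r1=176+176=352
OR r0, r0, r7 → r0=176|132=180
LSL r0, r7, #1 → r0=132<<1=264
ADD r1, r1, #19 → r1=352+19=371
LSR r7, r0, #3 → r7=264>>3=33
LSL r0, r7, #4 → r0=33<<4=528
SUB r1, r1, r0 → r1=371-528=-157
halt.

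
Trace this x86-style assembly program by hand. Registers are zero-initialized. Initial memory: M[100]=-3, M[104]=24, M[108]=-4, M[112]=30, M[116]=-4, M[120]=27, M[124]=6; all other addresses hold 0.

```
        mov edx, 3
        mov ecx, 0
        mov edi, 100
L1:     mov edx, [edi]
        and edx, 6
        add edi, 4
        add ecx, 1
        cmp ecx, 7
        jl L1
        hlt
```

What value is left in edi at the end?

after mov edx, 3: edx=3
after mov ecx, 0: ecx=0
after mov edi, 100: edi=100
after mov edx, [edi]: edx=M[100]=-3
after and edx, 6: edx=(-3)&6=4
after add edi, 4: edi=100+4=104
after add ecx, 1: ecx=0+1=1
cmp ecx, 7  (cmp 1,7)
jl L1: taken
after mov edx, [edi]: edx=M[104]=24
after and edx, 6: edx=24&6=0
after add edi, 4: edi=104+4=108
after add ecx, 1: ecx=1+1=2
cmp ecx, 7  (cmp 2,7)
jl L1: taken
after mov edx, [edi]: edx=M[108]=-4
after and edx, 6: edx=(-4)&6=4
after add edi, 4: edi=108+4=112
after add ecx, 1: ecx=2+1=3
cmp ecx, 7  (cmp 3,7)
jl L1: taken
after mov edx, [edi]: edx=M[112]=30
after and edx, 6: edx=30&6=6
after add edi, 4: edi=112+4=116
after add ecx, 1: ecx=3+1=4
cmp ecx, 7  (cmp 4,7)
jl L1: taken
after mov edx, [edi]: edx=M[116]=-4
after and edx, 6: edx=(-4)&6=4
after add edi, 4: edi=116+4=120
after add ecx, 1: ecx=4+1=5
cmp ecx, 7  (cmp 5,7)
jl L1: taken
after mov edx, [edi]: edx=M[120]=27
after and edx, 6: edx=27&6=2
after add edi, 4: edi=120+4=124
after add ecx, 1: ecx=5+1=6
cmp ecx, 7  (cmp 6,7)
jl L1: taken
after mov edx, [edi]: edx=M[124]=6
after and edx, 6: edx=6&6=6
after add edi, 4: edi=124+4=128
after add ecx, 1: ecx=6+1=7
cmp ecx, 7  (cmp 7,7)
jl L1: not taken
halt.

128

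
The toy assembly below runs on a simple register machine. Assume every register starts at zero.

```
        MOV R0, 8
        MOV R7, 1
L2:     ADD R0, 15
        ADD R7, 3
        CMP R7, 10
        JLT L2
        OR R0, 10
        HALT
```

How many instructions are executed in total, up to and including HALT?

MOV R0, 8 → R0=8
MOV R7, 1 → R7=1
ADD R0, 15 → R0=8+15=23
ADD R7, 3 → R7=1+3=4
CMP R7, 10  (cmp 4,10)
JLT L2: taken
ADD R0, 15 → R0=23+15=38
ADD R7, 3 → R7=4+3=7
CMP R7, 10  (cmp 7,10)
JLT L2: taken
ADD R0, 15 → R0=38+15=53
ADD R7, 3 → R7=7+3=10
CMP R7, 10  (cmp 10,10)
JLT L2: not taken
OR R0, 10 → R0=53|10=63
halt.
Total executed instructions: 16.

16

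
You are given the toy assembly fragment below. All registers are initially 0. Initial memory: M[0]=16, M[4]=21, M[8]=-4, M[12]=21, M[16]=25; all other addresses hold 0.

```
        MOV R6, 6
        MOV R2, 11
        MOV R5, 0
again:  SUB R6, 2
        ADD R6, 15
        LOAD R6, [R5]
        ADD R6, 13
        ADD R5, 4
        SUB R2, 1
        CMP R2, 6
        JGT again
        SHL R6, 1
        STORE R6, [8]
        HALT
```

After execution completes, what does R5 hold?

MOV R6, 6 → R6=6
MOV R2, 11 → R2=11
MOV R5, 0 → R5=0
SUB R6, 2 → R6=6-2=4
ADD R6, 15 → R6=4+15=19
LOAD R6, [R5] → R6=M[0]=16
ADD R6, 13 → R6=16+13=29
ADD R5, 4 → R5=0+4=4
SUB R2, 1 → R2=11-1=10
CMP R2, 6  (cmp 10,6)
JGT again: taken
SUB R6, 2 → R6=29-2=27
ADD R6, 15 → R6=27+15=42
LOAD R6, [R5] → R6=M[4]=21
ADD R6, 13 → R6=21+13=34
ADD R5, 4 → R5=4+4=8
SUB R2, 1 → R2=10-1=9
CMP R2, 6  (cmp 9,6)
JGT again: taken
SUB R6, 2 → R6=34-2=32
ADD R6, 15 → R6=32+15=47
LOAD R6, [R5] → R6=M[8]=-4
ADD R6, 13 → R6=(-4)+13=9
ADD R5, 4 → R5=8+4=12
SUB R2, 1 → R2=9-1=8
CMP R2, 6  (cmp 8,6)
JGT again: taken
SUB R6, 2 → R6=9-2=7
ADD R6, 15 → R6=7+15=22
LOAD R6, [R5] → R6=M[12]=21
ADD R6, 13 → R6=21+13=34
ADD R5, 4 → R5=12+4=16
SUB R2, 1 → R2=8-1=7
CMP R2, 6  (cmp 7,6)
JGT again: taken
SUB R6, 2 → R6=34-2=32
ADD R6, 15 → R6=32+15=47
LOAD R6, [R5] → R6=M[16]=25
ADD R6, 13 → R6=25+13=38
ADD R5, 4 → R5=16+4=20
SUB R2, 1 → R2=7-1=6
CMP R2, 6  (cmp 6,6)
JGT again: not taken
SHL R6, 1 → R6=38<<1=76
STORE R6, [8] → M[8]=76
halt.

20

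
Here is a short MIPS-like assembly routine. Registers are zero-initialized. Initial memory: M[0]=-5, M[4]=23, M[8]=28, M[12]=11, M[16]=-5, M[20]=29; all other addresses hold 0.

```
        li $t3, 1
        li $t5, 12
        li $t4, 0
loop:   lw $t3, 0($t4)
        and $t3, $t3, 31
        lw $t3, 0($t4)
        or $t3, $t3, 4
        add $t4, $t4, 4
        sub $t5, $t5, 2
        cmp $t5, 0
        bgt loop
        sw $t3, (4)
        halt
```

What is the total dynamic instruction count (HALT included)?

53

$t3=1
$t5=12
$t4=0
$t3=M[0]=-5
$t3=(-5)&31=27
$t3=M[0]=-5
$t3=(-5)|4=-1
$t4=0+4=4
$t5=12-2=10
cmp $t5, 0  (cmp 10,0)
bgt loop: taken
$t3=M[4]=23
$t3=23&31=23
$t3=M[4]=23
$t3=23|4=23
$t4=4+4=8
$t5=10-2=8
cmp $t5, 0  (cmp 8,0)
bgt loop: taken
$t3=M[8]=28
$t3=28&31=28
$t3=M[8]=28
$t3=28|4=28
$t4=8+4=12
$t5=8-2=6
cmp $t5, 0  (cmp 6,0)
bgt loop: taken
$t3=M[12]=11
$t3=11&31=11
$t3=M[12]=11
$t3=11|4=15
$t4=12+4=16
$t5=6-2=4
cmp $t5, 0  (cmp 4,0)
bgt loop: taken
$t3=M[16]=-5
$t3=(-5)&31=27
$t3=M[16]=-5
$t3=(-5)|4=-1
$t4=16+4=20
$t5=4-2=2
cmp $t5, 0  (cmp 2,0)
bgt loop: taken
$t3=M[20]=29
$t3=29&31=29
$t3=M[20]=29
$t3=29|4=29
$t4=20+4=24
$t5=2-2=0
cmp $t5, 0  (cmp 0,0)
bgt loop: not taken
sw $t3, (4) → M[4]=29
halt.
Total executed instructions: 53.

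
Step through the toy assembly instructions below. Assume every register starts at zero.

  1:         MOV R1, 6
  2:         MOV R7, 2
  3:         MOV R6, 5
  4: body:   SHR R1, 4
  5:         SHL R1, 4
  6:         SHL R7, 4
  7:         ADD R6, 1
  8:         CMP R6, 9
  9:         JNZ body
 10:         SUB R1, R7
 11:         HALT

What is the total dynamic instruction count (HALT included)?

MOV R1, 6 → R1=6
MOV R7, 2 → R7=2
MOV R6, 5 → R6=5
SHR R1, 4 → R1=6>>4=0
SHL R1, 4 → R1=0<<4=0
SHL R7, 4 → R7=2<<4=32
ADD R6, 1 → R6=5+1=6
CMP R6, 9  (cmp 6,9)
JNZ body: taken
SHR R1, 4 → R1=0>>4=0
SHL R1, 4 → R1=0<<4=0
SHL R7, 4 → R7=32<<4=512
ADD R6, 1 → R6=6+1=7
CMP R6, 9  (cmp 7,9)
JNZ body: taken
SHR R1, 4 → R1=0>>4=0
SHL R1, 4 → R1=0<<4=0
SHL R7, 4 → R7=512<<4=8192
ADD R6, 1 → R6=7+1=8
CMP R6, 9  (cmp 8,9)
JNZ body: taken
SHR R1, 4 → R1=0>>4=0
SHL R1, 4 → R1=0<<4=0
SHL R7, 4 → R7=8192<<4=131072
ADD R6, 1 → R6=8+1=9
CMP R6, 9  (cmp 9,9)
JNZ body: not taken
SUB R1, R7 → R1=0-131072=-131072
halt.
Total executed instructions: 29.

29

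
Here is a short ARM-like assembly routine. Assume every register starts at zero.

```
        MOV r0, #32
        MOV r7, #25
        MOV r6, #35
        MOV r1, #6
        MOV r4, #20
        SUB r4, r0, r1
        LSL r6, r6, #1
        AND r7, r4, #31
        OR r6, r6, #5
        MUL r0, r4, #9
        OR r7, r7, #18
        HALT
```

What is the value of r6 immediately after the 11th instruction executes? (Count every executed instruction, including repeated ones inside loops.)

71

MOV r0, #32 → r0=32
MOV r7, #25 → r7=25
MOV r6, #35 → r6=35
MOV r1, #6 → r1=6
MOV r4, #20 → r4=20
SUB r4, r0, r1 → r4=32-6=26
LSL r6, r6, #1 → r6=35<<1=70
AND r7, r4, #31 → r7=26&31=26
OR r6, r6, #5 → r6=70|5=71
MUL r0, r4, #9 → r0=26*9=234
OR r7, r7, #18 → r7=26|18=26
After step 11: r6 = 71.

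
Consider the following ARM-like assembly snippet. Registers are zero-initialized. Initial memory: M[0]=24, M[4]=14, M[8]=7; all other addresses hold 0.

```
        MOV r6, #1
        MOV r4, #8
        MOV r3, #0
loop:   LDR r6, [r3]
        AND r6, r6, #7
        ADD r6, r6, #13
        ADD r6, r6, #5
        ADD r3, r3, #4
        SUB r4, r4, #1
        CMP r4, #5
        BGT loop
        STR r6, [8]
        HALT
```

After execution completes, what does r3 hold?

12

after MOV r6, #1: r6=1
after MOV r4, #8: r4=8
after MOV r3, #0: r3=0
after LDR r6, [r3]: r6=M[0]=24
after AND r6, r6, #7: r6=24&7=0
after ADD r6, r6, #13: r6=0+13=13
after ADD r6, r6, #5: r6=13+5=18
after ADD r3, r3, #4: r3=0+4=4
after SUB r4, r4, #1: r4=8-1=7
CMP r4, #5  (cmp 7,5)
BGT loop: taken
after LDR r6, [r3]: r6=M[4]=14
after AND r6, r6, #7: r6=14&7=6
after ADD r6, r6, #13: r6=6+13=19
after ADD r6, r6, #5: r6=19+5=24
after ADD r3, r3, #4: r3=4+4=8
after SUB r4, r4, #1: r4=7-1=6
CMP r4, #5  (cmp 6,5)
BGT loop: taken
after LDR r6, [r3]: r6=M[8]=7
after AND r6, r6, #7: r6=7&7=7
after ADD r6, r6, #13: r6=7+13=20
after ADD r6, r6, #5: r6=20+5=25
after ADD r3, r3, #4: r3=8+4=12
after SUB r4, r4, #1: r4=6-1=5
CMP r4, #5  (cmp 5,5)
BGT loop: not taken
STR r6, [8] → M[8]=25
halt.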